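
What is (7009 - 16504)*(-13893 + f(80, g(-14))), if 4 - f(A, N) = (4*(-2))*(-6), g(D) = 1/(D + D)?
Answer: 132331815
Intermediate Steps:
g(D) = 1/(2*D)
f(A, N) = -44 (f(A, N) = 4 - 4*(-2)*(-6) = 4 - (-8)*(-6) = 4 - 1*48 = 4 - 48 = -44)
(7009 - 16504)*(-13893 + f(80, g(-14))) = (7009 - 16504)*(-13893 - 44) = -9495*(-13937) = 132331815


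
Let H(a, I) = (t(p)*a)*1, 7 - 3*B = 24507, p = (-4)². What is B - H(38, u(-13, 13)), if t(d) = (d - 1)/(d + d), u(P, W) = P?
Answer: -392855/48 ≈ -8184.5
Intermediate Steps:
p = 16
B = -24500/3 (B = 7/3 - ⅓*24507 = 7/3 - 8169 = -24500/3 ≈ -8166.7)
t(d) = (-1 + d)/(2*d) (t(d) = (-1 + d)/((2*d)) = (-1 + d)*(1/(2*d)) = (-1 + d)/(2*d))
H(a, I) = 15*a/32 (H(a, I) = (((½)*(-1 + 16)/16)*a)*1 = (((½)*(1/16)*15)*a)*1 = (15*a/32)*1 = 15*a/32)
B - H(38, u(-13, 13)) = -24500/3 - 15*38/32 = -24500/3 - 1*285/16 = -24500/3 - 285/16 = -392855/48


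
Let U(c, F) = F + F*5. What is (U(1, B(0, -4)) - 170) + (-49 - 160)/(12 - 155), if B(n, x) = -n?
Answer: -2191/13 ≈ -168.54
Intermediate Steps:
U(c, F) = 6*F (U(c, F) = F + 5*F = 6*F)
(U(1, B(0, -4)) - 170) + (-49 - 160)/(12 - 155) = (6*(-1*0) - 170) + (-49 - 160)/(12 - 155) = (6*0 - 170) - 209/(-143) = (0 - 170) - 209*(-1/143) = -170 + 19/13 = -2191/13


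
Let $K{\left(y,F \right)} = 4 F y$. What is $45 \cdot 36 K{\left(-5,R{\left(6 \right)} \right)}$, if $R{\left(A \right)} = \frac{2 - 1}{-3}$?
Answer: $10800$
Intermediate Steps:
$R{\left(A \right)} = - \frac{1}{3}$ ($R{\left(A \right)} = \left(2 - 1\right) \left(- \frac{1}{3}\right) = 1 \left(- \frac{1}{3}\right) = - \frac{1}{3}$)
$K{\left(y,F \right)} = 4 F y$
$45 \cdot 36 K{\left(-5,R{\left(6 \right)} \right)} = 45 \cdot 36 \cdot 4 \left(- \frac{1}{3}\right) \left(-5\right) = 1620 \cdot \frac{20}{3} = 10800$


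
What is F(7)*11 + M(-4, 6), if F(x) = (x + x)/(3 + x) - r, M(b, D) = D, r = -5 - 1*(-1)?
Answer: 327/5 ≈ 65.400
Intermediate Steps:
r = -4 (r = -5 + 1 = -4)
F(x) = 4 + 2*x/(3 + x) (F(x) = (x + x)/(3 + x) - 1*(-4) = (2*x)/(3 + x) + 4 = 2*x/(3 + x) + 4 = 4 + 2*x/(3 + x))
F(7)*11 + M(-4, 6) = (6*(2 + 7)/(3 + 7))*11 + 6 = (6*9/10)*11 + 6 = (6*(⅒)*9)*11 + 6 = (27/5)*11 + 6 = 297/5 + 6 = 327/5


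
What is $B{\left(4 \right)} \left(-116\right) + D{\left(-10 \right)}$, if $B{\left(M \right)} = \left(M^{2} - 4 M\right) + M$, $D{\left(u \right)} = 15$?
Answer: $-449$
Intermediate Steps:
$B{\left(M \right)} = M^{2} - 3 M$
$B{\left(4 \right)} \left(-116\right) + D{\left(-10 \right)} = 4 \left(-3 + 4\right) \left(-116\right) + 15 = 4 \cdot 1 \left(-116\right) + 15 = 4 \left(-116\right) + 15 = -464 + 15 = -449$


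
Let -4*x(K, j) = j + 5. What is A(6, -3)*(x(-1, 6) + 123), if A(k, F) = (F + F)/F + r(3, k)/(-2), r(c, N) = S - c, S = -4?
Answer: 5291/8 ≈ 661.38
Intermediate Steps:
r(c, N) = -4 - c
A(k, F) = 11/2 (A(k, F) = (F + F)/F + (-4 - 1*3)/(-2) = (2*F)/F + (-4 - 3)*(-½) = 2 - 7*(-½) = 2 + 7/2 = 11/2)
x(K, j) = -5/4 - j/4 (x(K, j) = -(j + 5)/4 = -(5 + j)/4 = -5/4 - j/4)
A(6, -3)*(x(-1, 6) + 123) = 11*((-5/4 - ¼*6) + 123)/2 = 11*((-5/4 - 3/2) + 123)/2 = 11*(-11/4 + 123)/2 = (11/2)*(481/4) = 5291/8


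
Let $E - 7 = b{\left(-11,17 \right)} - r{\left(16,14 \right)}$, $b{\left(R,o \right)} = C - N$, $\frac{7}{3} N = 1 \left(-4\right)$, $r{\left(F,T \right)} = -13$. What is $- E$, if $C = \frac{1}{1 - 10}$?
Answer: $- \frac{1361}{63} \approx -21.603$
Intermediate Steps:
$N = - \frac{12}{7}$ ($N = \frac{3 \cdot 1 \left(-4\right)}{7} = \frac{3}{7} \left(-4\right) = - \frac{12}{7} \approx -1.7143$)
$C = - \frac{1}{9}$ ($C = \frac{1}{-9} = - \frac{1}{9} \approx -0.11111$)
$b{\left(R,o \right)} = \frac{101}{63}$ ($b{\left(R,o \right)} = - \frac{1}{9} - - \frac{12}{7} = - \frac{1}{9} + \frac{12}{7} = \frac{101}{63}$)
$E = \frac{1361}{63}$ ($E = 7 + \left(\frac{101}{63} - -13\right) = 7 + \left(\frac{101}{63} + 13\right) = 7 + \frac{920}{63} = \frac{1361}{63} \approx 21.603$)
$- E = \left(-1\right) \frac{1361}{63} = - \frac{1361}{63}$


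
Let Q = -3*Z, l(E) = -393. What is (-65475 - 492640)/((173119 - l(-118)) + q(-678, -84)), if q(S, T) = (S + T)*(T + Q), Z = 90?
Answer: -111623/88652 ≈ -1.2591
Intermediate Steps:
Q = -270 (Q = -3*90 = -270)
q(S, T) = (-270 + T)*(S + T) (q(S, T) = (S + T)*(T - 270) = (S + T)*(-270 + T) = (-270 + T)*(S + T))
(-65475 - 492640)/((173119 - l(-118)) + q(-678, -84)) = (-65475 - 492640)/((173119 - 1*(-393)) + ((-84)² - 270*(-678) - 270*(-84) - 678*(-84))) = -558115/((173119 + 393) + (7056 + 183060 + 22680 + 56952)) = -558115/(173512 + 269748) = -558115/443260 = -558115*1/443260 = -111623/88652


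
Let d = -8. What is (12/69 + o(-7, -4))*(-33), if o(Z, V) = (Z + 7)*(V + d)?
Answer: -132/23 ≈ -5.7391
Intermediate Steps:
o(Z, V) = (-8 + V)*(7 + Z) (o(Z, V) = (Z + 7)*(V - 8) = (7 + Z)*(-8 + V) = (-8 + V)*(7 + Z))
(12/69 + o(-7, -4))*(-33) = (12/69 + (-56 - 8*(-7) + 7*(-4) - 4*(-7)))*(-33) = (12*(1/69) + (-56 + 56 - 28 + 28))*(-33) = (4/23 + 0)*(-33) = (4/23)*(-33) = -132/23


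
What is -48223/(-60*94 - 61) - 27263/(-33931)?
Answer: 1791680976/193440631 ≈ 9.2622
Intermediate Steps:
-48223/(-60*94 - 61) - 27263/(-33931) = -48223/(-5640 - 61) - 27263*(-1/33931) = -48223/(-5701) + 27263/33931 = -48223*(-1/5701) + 27263/33931 = 48223/5701 + 27263/33931 = 1791680976/193440631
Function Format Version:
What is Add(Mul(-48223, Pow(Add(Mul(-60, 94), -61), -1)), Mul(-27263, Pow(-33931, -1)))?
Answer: Rational(1791680976, 193440631) ≈ 9.2622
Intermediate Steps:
Add(Mul(-48223, Pow(Add(Mul(-60, 94), -61), -1)), Mul(-27263, Pow(-33931, -1))) = Add(Mul(-48223, Pow(Add(-5640, -61), -1)), Mul(-27263, Rational(-1, 33931))) = Add(Mul(-48223, Pow(-5701, -1)), Rational(27263, 33931)) = Add(Mul(-48223, Rational(-1, 5701)), Rational(27263, 33931)) = Add(Rational(48223, 5701), Rational(27263, 33931)) = Rational(1791680976, 193440631)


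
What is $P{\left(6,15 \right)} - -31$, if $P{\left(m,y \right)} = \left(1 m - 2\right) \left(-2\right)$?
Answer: $23$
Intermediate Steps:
$P{\left(m,y \right)} = 4 - 2 m$ ($P{\left(m,y \right)} = \left(m - 2\right) \left(-2\right) = \left(-2 + m\right) \left(-2\right) = 4 - 2 m$)
$P{\left(6,15 \right)} - -31 = \left(4 - 12\right) - -31 = \left(4 - 12\right) + 31 = -8 + 31 = 23$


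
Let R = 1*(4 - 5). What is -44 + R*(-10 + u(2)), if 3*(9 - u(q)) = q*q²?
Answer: -121/3 ≈ -40.333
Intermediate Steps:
R = -1 (R = 1*(-1) = -1)
u(q) = 9 - q³/3 (u(q) = 9 - q*q²/3 = 9 - q³/3)
-44 + R*(-10 + u(2)) = -44 - (-10 + (9 - ⅓*2³)) = -44 - (-10 + (9 - ⅓*8)) = -44 - (-10 + (9 - 8/3)) = -44 - (-10 + 19/3) = -44 - 1*(-11/3) = -44 + 11/3 = -121/3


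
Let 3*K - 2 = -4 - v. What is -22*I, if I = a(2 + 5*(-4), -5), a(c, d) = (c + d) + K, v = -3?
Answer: 1496/3 ≈ 498.67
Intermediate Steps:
K = ⅓ (K = ⅔ + (-4 - 1*(-3))/3 = ⅔ + (-4 + 3)/3 = ⅔ + (⅓)*(-1) = ⅔ - ⅓ = ⅓ ≈ 0.33333)
a(c, d) = ⅓ + c + d (a(c, d) = (c + d) + ⅓ = ⅓ + c + d)
I = -68/3 (I = ⅓ + (2 + 5*(-4)) - 5 = ⅓ + (2 - 20) - 5 = ⅓ - 18 - 5 = -68/3 ≈ -22.667)
-22*I = -22*(-68/3) = 1496/3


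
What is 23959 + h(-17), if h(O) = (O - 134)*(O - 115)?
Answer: 43891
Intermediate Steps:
h(O) = (-134 + O)*(-115 + O)
23959 + h(-17) = 23959 + (15410 + (-17)**2 - 249*(-17)) = 23959 + (15410 + 289 + 4233) = 23959 + 19932 = 43891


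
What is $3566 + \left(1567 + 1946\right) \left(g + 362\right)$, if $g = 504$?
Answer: $3045824$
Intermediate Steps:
$3566 + \left(1567 + 1946\right) \left(g + 362\right) = 3566 + \left(1567 + 1946\right) \left(504 + 362\right) = 3566 + 3513 \cdot 866 = 3566 + 3042258 = 3045824$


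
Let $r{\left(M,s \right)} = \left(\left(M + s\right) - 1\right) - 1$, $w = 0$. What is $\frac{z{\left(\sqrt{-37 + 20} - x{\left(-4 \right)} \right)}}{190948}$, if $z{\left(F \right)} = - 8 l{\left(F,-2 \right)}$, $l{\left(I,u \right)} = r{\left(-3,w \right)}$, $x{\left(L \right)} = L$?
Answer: $\frac{10}{47737} \approx 0.00020948$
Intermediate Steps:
$r{\left(M,s \right)} = -2 + M + s$ ($r{\left(M,s \right)} = \left(-1 + M + s\right) - 1 = -2 + M + s$)
$l{\left(I,u \right)} = -5$ ($l{\left(I,u \right)} = -2 - 3 + 0 = -5$)
$z{\left(F \right)} = 40$ ($z{\left(F \right)} = \left(-8\right) \left(-5\right) = 40$)
$\frac{z{\left(\sqrt{-37 + 20} - x{\left(-4 \right)} \right)}}{190948} = \frac{40}{190948} = 40 \cdot \frac{1}{190948} = \frac{10}{47737}$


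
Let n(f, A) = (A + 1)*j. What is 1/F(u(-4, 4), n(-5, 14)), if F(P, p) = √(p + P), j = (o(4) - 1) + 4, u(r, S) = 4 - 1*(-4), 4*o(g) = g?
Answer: √17/34 ≈ 0.12127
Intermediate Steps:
o(g) = g/4
u(r, S) = 8 (u(r, S) = 4 + 4 = 8)
j = 4 (j = ((¼)*4 - 1) + 4 = (1 - 1) + 4 = 0 + 4 = 4)
n(f, A) = 4 + 4*A (n(f, A) = (A + 1)*4 = (1 + A)*4 = 4 + 4*A)
F(P, p) = √(P + p)
1/F(u(-4, 4), n(-5, 14)) = 1/(√(8 + (4 + 4*14))) = 1/(√(8 + (4 + 56))) = 1/(√(8 + 60)) = 1/(√68) = 1/(2*√17) = √17/34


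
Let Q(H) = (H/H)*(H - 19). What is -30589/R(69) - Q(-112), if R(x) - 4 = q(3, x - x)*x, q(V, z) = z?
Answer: -30065/4 ≈ -7516.3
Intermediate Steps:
R(x) = 4 (R(x) = 4 + (x - x)*x = 4 + 0*x = 4 + 0 = 4)
Q(H) = -19 + H (Q(H) = 1*(-19 + H) = -19 + H)
-30589/R(69) - Q(-112) = -30589/4 - (-19 - 112) = -30589*1/4 - 1*(-131) = -30589/4 + 131 = -30065/4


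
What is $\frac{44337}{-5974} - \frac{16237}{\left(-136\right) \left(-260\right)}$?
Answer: $- \frac{64029083}{8124640} \approx -7.8809$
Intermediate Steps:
$\frac{44337}{-5974} - \frac{16237}{\left(-136\right) \left(-260\right)} = 44337 \left(- \frac{1}{5974}\right) - \frac{16237}{35360} = - \frac{44337}{5974} - \frac{1249}{2720} = - \frac{64029083}{8124640}$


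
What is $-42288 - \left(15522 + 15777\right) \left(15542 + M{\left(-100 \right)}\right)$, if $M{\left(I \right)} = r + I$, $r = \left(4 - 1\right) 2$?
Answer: $-483549240$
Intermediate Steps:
$r = 6$ ($r = 3 \cdot 2 = 6$)
$M{\left(I \right)} = 6 + I$
$-42288 - \left(15522 + 15777\right) \left(15542 + M{\left(-100 \right)}\right) = -42288 - \left(15522 + 15777\right) \left(15542 + \left(6 - 100\right)\right) = -42288 - 31299 \left(15542 - 94\right) = -42288 - 31299 \cdot 15448 = -42288 - 483506952 = -483549240$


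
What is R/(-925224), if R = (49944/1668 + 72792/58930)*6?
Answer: -63846187/315781649770 ≈ -0.00020218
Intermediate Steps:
R = 766154244/4095635 (R = (49944*(1/1668) + 72792*(1/58930))*6 = (4162/139 + 36396/29465)*6 = (127692374/4095635)*6 = 766154244/4095635 ≈ 187.07)
R/(-925224) = (766154244/4095635)/(-925224) = (766154244/4095635)*(-1/925224) = -63846187/315781649770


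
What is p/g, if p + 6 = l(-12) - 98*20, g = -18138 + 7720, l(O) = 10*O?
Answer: 1043/5209 ≈ 0.20023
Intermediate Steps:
g = -10418
p = -2086 (p = -6 + (10*(-12) - 98*20) = -6 + (-120 - 1960) = -6 - 2080 = -2086)
p/g = -2086/(-10418) = -2086*(-1/10418) = 1043/5209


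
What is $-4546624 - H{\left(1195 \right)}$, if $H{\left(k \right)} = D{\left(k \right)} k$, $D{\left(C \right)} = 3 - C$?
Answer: $-3122184$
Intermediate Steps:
$H{\left(k \right)} = k \left(3 - k\right)$ ($H{\left(k \right)} = \left(3 - k\right) k = k \left(3 - k\right)$)
$-4546624 - H{\left(1195 \right)} = -4546624 - 1195 \left(3 - 1195\right) = -4546624 - 1195 \left(-1192\right) = -4546624 - -1424440 = -4546624 + 1424440 = -3122184$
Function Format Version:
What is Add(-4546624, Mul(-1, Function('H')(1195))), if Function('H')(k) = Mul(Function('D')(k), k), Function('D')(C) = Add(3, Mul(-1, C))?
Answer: -3122184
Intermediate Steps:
Function('H')(k) = Mul(k, Add(3, Mul(-1, k))) (Function('H')(k) = Mul(Add(3, Mul(-1, k)), k) = Mul(k, Add(3, Mul(-1, k))))
Add(-4546624, Mul(-1, Function('H')(1195))) = Add(-4546624, Mul(-1, Mul(1195, Add(3, Mul(-1, 1195))))) = Add(-4546624, Mul(-1, Mul(1195, Add(3, -1195)))) = Add(-4546624, Mul(-1, Mul(1195, -1192))) = Add(-4546624, Mul(-1, -1424440)) = Add(-4546624, 1424440) = -3122184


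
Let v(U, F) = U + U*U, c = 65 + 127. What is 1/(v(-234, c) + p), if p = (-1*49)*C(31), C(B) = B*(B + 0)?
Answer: 1/7433 ≈ 0.00013454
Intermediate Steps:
c = 192
C(B) = B² (C(B) = B*B = B²)
p = -47089 (p = -1*49*31² = -49*961 = -47089)
v(U, F) = U + U²
1/(v(-234, c) + p) = 1/(-234*(1 - 234) - 47089) = 1/(-234*(-233) - 47089) = 1/(54522 - 47089) = 1/7433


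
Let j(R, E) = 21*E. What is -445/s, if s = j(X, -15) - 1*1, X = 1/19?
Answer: 445/316 ≈ 1.4082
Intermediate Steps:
X = 1/19 ≈ 0.052632
s = -316 (s = 21*(-15) - 1*1 = -315 - 1 = -316)
-445/s = -445/(-316) = -445*(-1/316) = 445/316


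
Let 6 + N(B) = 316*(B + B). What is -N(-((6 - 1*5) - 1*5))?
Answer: -2522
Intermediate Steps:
N(B) = -6 + 632*B (N(B) = -6 + 316*(B + B) = -6 + 316*(2*B) = -6 + 632*B)
-N(-((6 - 1*5) - 1*5)) = -(-6 + 632*(-((6 - 1*5) - 1*5))) = -(-6 + 632*(-((6 - 5) - 5))) = -(-6 + 632*(-(1 - 5))) = -(-6 + 632*(-1*(-4))) = -(-6 + 632*4) = -(-6 + 2528) = -1*2522 = -2522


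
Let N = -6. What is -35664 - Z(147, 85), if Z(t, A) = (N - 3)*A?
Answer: -34899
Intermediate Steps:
Z(t, A) = -9*A (Z(t, A) = (-6 - 3)*A = -9*A)
-35664 - Z(147, 85) = -35664 - (-9)*85 = -35664 - 1*(-765) = -35664 + 765 = -34899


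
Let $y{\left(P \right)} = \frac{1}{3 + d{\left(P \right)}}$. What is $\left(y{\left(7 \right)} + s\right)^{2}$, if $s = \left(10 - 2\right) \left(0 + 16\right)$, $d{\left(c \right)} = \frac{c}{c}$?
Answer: $\frac{263169}{16} \approx 16448.0$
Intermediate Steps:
$d{\left(c \right)} = 1$
$s = 128$ ($s = 8 \cdot 16 = 128$)
$y{\left(P \right)} = \frac{1}{4}$ ($y{\left(P \right)} = \frac{1}{3 + 1} = \frac{1}{4}$)
$\left(y{\left(7 \right)} + s\right)^{2} = \left(\frac{1}{4} + 128\right)^{2} = \left(\frac{513}{4}\right)^{2} = \frac{263169}{16}$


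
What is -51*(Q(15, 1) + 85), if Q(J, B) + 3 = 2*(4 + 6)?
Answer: -5202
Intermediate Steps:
Q(J, B) = 17 (Q(J, B) = -3 + 2*(4 + 6) = -3 + 2*10 = -3 + 20 = 17)
-51*(Q(15, 1) + 85) = -51*(17 + 85) = -51*102 = -5202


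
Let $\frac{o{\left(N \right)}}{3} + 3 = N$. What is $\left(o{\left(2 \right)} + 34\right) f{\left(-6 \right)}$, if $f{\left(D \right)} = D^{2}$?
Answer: $1116$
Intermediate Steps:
$o{\left(N \right)} = -9 + 3 N$
$\left(o{\left(2 \right)} + 34\right) f{\left(-6 \right)} = \left(\left(-9 + 3 \cdot 2\right) + 34\right) \left(-6\right)^{2} = \left(\left(-9 + 6\right) + 34\right) 36 = \left(-3 + 34\right) 36 = 31 \cdot 36 = 1116$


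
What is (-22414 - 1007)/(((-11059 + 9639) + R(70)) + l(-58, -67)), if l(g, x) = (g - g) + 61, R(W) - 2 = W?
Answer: 7807/429 ≈ 18.198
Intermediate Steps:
R(W) = 2 + W
l(g, x) = 61 (l(g, x) = 0 + 61 = 61)
(-22414 - 1007)/(((-11059 + 9639) + R(70)) + l(-58, -67)) = (-22414 - 1007)/(((-11059 + 9639) + (2 + 70)) + 61) = -23421/((-1420 + 72) + 61) = -23421/(-1348 + 61) = -23421/(-1287) = -23421*(-1/1287) = 7807/429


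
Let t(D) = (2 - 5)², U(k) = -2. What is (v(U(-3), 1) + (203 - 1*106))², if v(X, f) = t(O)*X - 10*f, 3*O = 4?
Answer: 4761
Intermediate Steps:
O = 4/3 (O = (⅓)*4 = 4/3 ≈ 1.3333)
t(D) = 9 (t(D) = (-3)² = 9)
v(X, f) = -10*f + 9*X (v(X, f) = 9*X - 10*f = -10*f + 9*X)
(v(U(-3), 1) + (203 - 1*106))² = ((-10*1 + 9*(-2)) + (203 - 1*106))² = ((-10 - 18) + (203 - 106))² = (-28 + 97)² = 69² = 4761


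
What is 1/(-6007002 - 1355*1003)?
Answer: -1/7366067 ≈ -1.3576e-7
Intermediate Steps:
1/(-6007002 - 1355*1003) = 1/(-6007002 - 1359065) = 1/(-7366067) = -1/7366067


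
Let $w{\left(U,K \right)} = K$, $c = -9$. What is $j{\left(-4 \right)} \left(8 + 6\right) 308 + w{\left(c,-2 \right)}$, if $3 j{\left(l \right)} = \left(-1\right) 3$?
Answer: $-4314$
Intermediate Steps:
$j{\left(l \right)} = -1$ ($j{\left(l \right)} = \frac{\left(-1\right) 3}{3} = \frac{1}{3} \left(-3\right) = -1$)
$j{\left(-4 \right)} \left(8 + 6\right) 308 + w{\left(c,-2 \right)} = - (8 + 6) 308 - 2 = \left(-1\right) 14 \cdot 308 - 2 = \left(-14\right) 308 - 2 = -4312 - 2 = -4314$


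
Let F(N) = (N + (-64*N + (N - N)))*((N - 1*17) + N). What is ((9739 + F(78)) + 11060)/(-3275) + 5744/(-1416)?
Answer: 114866269/579675 ≈ 198.16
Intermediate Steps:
F(N) = -63*N*(-17 + 2*N) (F(N) = (N + (-64*N + 0))*((N - 17) + N) = (N - 64*N)*((-17 + N) + N) = (-63*N)*(-17 + 2*N) = -63*N*(-17 + 2*N))
((9739 + F(78)) + 11060)/(-3275) + 5744/(-1416) = ((9739 + 63*78*(17 - 2*78)) + 11060)/(-3275) + 5744/(-1416) = ((9739 + 63*78*(17 - 156)) + 11060)*(-1/3275) + 5744*(-1/1416) = ((9739 + 63*78*(-139)) + 11060)*(-1/3275) - 718/177 = ((9739 - 683046) + 11060)*(-1/3275) - 718/177 = (-673307 + 11060)*(-1/3275) - 718/177 = -662247*(-1/3275) - 718/177 = 662247/3275 - 718/177 = 114866269/579675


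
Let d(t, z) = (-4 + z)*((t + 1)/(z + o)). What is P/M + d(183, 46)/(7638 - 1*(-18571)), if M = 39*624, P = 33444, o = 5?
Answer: 415660113/301193828 ≈ 1.3800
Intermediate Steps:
d(t, z) = (1 + t)*(-4 + z)/(5 + z) (d(t, z) = (-4 + z)*((t + 1)/(z + 5)) = (-4 + z)*((1 + t)/(5 + z)) = (1 + t)*(-4 + z)/(5 + z))
M = 24336
P/M + d(183, 46)/(7638 - 1*(-18571)) = 33444/24336 + ((-4 + 46 - 4*183 + 183*46)/(5 + 46))/(7638 - 1*(-18571)) = 33444*(1/24336) + ((-4 + 46 - 732 + 8418)/51)/(7638 + 18571) = 929/676 + ((1/51)*7728)/26209 = 929/676 + (2576/17)*(1/26209) = 929/676 + 2576/445553 = 415660113/301193828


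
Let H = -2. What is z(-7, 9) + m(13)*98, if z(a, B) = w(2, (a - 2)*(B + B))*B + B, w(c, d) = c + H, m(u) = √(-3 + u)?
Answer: 9 + 98*√10 ≈ 318.90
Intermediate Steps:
w(c, d) = -2 + c (w(c, d) = c - 2 = -2 + c)
z(a, B) = B (z(a, B) = (-2 + 2)*B + B = 0*B + B = 0 + B = B)
z(-7, 9) + m(13)*98 = 9 + √(-3 + 13)*98 = 9 + √10*98 = 9 + 98*√10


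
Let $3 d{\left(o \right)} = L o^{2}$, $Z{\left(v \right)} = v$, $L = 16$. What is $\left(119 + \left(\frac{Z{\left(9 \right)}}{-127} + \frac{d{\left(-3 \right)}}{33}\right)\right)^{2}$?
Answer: $\frac{28283166976}{1951609} \approx 14492.0$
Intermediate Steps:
$d{\left(o \right)} = \frac{16 o^{2}}{3}$
$\left(119 + \left(\frac{Z{\left(9 \right)}}{-127} + \frac{d{\left(-3 \right)}}{33}\right)\right)^{2} = \left(119 + \left(\frac{9}{-127} + \frac{\frac{16}{3} \left(-3\right)^{2}}{33}\right)\right)^{2} = \left(119 + \left(9 \left(- \frac{1}{127}\right) + \frac{16}{3} \cdot 9 \cdot \frac{1}{33}\right)\right)^{2} = \left(119 + \left(- \frac{9}{127} + 48 \cdot \frac{1}{33}\right)\right)^{2} = \left(119 + \left(- \frac{9}{127} + \frac{16}{11}\right)\right)^{2} = \left(119 + \frac{1933}{1397}\right)^{2} = \left(\frac{168176}{1397}\right)^{2} = \frac{28283166976}{1951609}$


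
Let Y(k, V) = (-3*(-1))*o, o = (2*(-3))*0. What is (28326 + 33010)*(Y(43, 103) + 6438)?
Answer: 394881168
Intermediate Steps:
o = 0 (o = -6*0 = 0)
Y(k, V) = 0 (Y(k, V) = -3*(-1)*0 = 3*0 = 0)
(28326 + 33010)*(Y(43, 103) + 6438) = (28326 + 33010)*(0 + 6438) = 61336*6438 = 394881168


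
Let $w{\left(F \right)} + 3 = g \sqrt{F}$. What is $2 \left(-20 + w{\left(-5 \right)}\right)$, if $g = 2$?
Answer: $-46 + 4 i \sqrt{5} \approx -46.0 + 8.9443 i$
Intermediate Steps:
$w{\left(F \right)} = -3 + 2 \sqrt{F}$
$2 \left(-20 + w{\left(-5 \right)}\right) = 2 \left(-20 - \left(3 - 2 \sqrt{-5}\right)\right) = 2 \left(-20 - \left(3 - 2 i \sqrt{5}\right)\right) = 2 \left(-23 + 2 i \sqrt{5}\right) = -46 + 4 i \sqrt{5}$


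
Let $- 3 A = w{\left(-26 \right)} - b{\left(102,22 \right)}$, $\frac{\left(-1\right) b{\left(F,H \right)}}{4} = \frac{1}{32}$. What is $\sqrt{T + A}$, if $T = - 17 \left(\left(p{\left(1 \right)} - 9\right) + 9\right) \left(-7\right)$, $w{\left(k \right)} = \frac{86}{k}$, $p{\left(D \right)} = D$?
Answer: $\frac{\sqrt{2921802}}{156} \approx 10.957$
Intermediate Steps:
$b{\left(F,H \right)} = - \frac{1}{8}$ ($b{\left(F,H \right)} = - \frac{4}{32} = \left(-4\right) \frac{1}{32} = - \frac{1}{8}$)
$T = 119$ ($T = - 17 \left(\left(1 - 9\right) + 9\right) \left(-7\right) = - 17 \left(-8 + 9\right) \left(-7\right) = \left(-17\right) 1 \left(-7\right) = \left(-17\right) \left(-7\right) = 119$)
$A = \frac{331}{312}$ ($A = - \frac{\frac{86}{-26} - - \frac{1}{8}}{3} = - \frac{86 \left(- \frac{1}{26}\right) + \frac{1}{8}}{3} = - \frac{- \frac{43}{13} + \frac{1}{8}}{3} = \left(- \frac{1}{3}\right) \left(- \frac{331}{104}\right) = \frac{331}{312} \approx 1.0609$)
$\sqrt{T + A} = \sqrt{119 + \frac{331}{312}} = \sqrt{\frac{37459}{312}} = \frac{\sqrt{2921802}}{156}$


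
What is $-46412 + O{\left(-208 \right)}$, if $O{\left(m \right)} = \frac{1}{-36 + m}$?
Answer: $- \frac{11324529}{244} \approx -46412.0$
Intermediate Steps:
$-46412 + O{\left(-208 \right)} = -46412 + \frac{1}{-36 - 208} = -46412 + \frac{1}{-244} = -46412 - \frac{1}{244} = - \frac{11324529}{244}$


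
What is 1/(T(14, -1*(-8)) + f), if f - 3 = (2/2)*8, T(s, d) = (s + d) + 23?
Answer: 1/56 ≈ 0.017857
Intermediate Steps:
T(s, d) = 23 + d + s (T(s, d) = (d + s) + 23 = 23 + d + s)
f = 11 (f = 3 + (2/2)*8 = 3 + ((½)*2)*8 = 3 + 1*8 = 3 + 8 = 11)
1/(T(14, -1*(-8)) + f) = 1/((23 - 1*(-8) + 14) + 11) = 1/((23 + 8 + 14) + 11) = 1/(45 + 11) = 1/56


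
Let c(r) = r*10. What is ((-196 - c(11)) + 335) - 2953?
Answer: -2924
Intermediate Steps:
c(r) = 10*r
((-196 - c(11)) + 335) - 2953 = ((-196 - 10*11) + 335) - 2953 = ((-196 - 1*110) + 335) - 2953 = ((-196 - 110) + 335) - 2953 = (-306 + 335) - 2953 = 29 - 2953 = -2924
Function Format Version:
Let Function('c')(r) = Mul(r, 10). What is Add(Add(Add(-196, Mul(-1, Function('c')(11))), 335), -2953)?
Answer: -2924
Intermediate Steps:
Function('c')(r) = Mul(10, r)
Add(Add(Add(-196, Mul(-1, Function('c')(11))), 335), -2953) = Add(Add(Add(-196, Mul(-1, Mul(10, 11))), 335), -2953) = Add(Add(Add(-196, Mul(-1, 110)), 335), -2953) = Add(Add(Add(-196, -110), 335), -2953) = Add(Add(-306, 335), -2953) = Add(29, -2953) = -2924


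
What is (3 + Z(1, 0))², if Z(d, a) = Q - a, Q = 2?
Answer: 25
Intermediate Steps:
Z(d, a) = 2 - a
(3 + Z(1, 0))² = (3 + (2 - 1*0))² = (3 + (2 + 0))² = (3 + 2)² = 5² = 25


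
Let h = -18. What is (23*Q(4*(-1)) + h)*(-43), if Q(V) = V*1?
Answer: 4730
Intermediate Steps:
Q(V) = V
(23*Q(4*(-1)) + h)*(-43) = (23*(4*(-1)) - 18)*(-43) = (23*(-4) - 18)*(-43) = (-92 - 18)*(-43) = -110*(-43) = 4730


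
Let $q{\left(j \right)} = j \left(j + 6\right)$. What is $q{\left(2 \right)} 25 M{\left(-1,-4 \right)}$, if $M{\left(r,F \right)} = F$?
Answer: $-1600$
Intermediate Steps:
$q{\left(j \right)} = j \left(6 + j\right)$
$q{\left(2 \right)} 25 M{\left(-1,-4 \right)} = 2 \left(6 + 2\right) 25 \left(-4\right) = 2 \cdot 8 \cdot 25 \left(-4\right) = 16 \cdot 25 \left(-4\right) = 400 \left(-4\right) = -1600$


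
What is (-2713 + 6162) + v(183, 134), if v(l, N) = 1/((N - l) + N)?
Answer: 293166/85 ≈ 3449.0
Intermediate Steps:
v(l, N) = 1/(-l + 2*N)
(-2713 + 6162) + v(183, 134) = (-2713 + 6162) + 1/(-1*183 + 2*134) = 3449 + 1/(-183 + 268) = 3449 + 1/85 = 293166/85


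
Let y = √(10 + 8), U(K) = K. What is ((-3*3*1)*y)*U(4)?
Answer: -108*√2 ≈ -152.74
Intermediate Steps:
y = 3*√2 (y = √18 = 3*√2 ≈ 4.2426)
((-3*3*1)*y)*U(4) = ((-3*3*1)*(3*√2))*4 = ((-9*1)*(3*√2))*4 = -27*√2*4 = -108*√2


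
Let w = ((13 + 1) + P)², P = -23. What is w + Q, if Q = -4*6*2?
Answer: 33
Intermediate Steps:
w = 81 (w = ((13 + 1) - 23)² = (14 - 23)² = (-9)² = 81)
Q = -48 (Q = -24*2 = -48)
w + Q = 81 - 48 = 33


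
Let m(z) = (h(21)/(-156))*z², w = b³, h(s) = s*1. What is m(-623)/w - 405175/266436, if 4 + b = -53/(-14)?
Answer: 18391928312269/3463668 ≈ 5.3100e+6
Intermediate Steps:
h(s) = s
b = -3/14 (b = -4 - 53/(-14) = -4 - 53*(-1/14) = -4 + 53/14 = -3/14 ≈ -0.21429)
w = -27/2744 (w = (-3/14)³ = -27/2744 ≈ -0.0098397)
m(z) = -7*z²/52 (m(z) = (21/(-156))*z² = (21*(-1/156))*z² = -7*z²/52)
m(-623)/w - 405175/266436 = (-7/52*(-623)²)/(-27/2744) - 405175/266436 = -7/52*388129*(-2744/27) - 405175*1/266436 = -2716903/52*(-2744/27) - 405175/266436 = 1863795458/351 - 405175/266436 = 18391928312269/3463668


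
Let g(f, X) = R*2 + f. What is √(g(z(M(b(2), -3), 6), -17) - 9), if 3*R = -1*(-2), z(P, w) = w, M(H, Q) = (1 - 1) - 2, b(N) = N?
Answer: I*√15/3 ≈ 1.291*I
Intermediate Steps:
M(H, Q) = -2 (M(H, Q) = 0 - 2 = -2)
R = ⅔ (R = (-1*(-2))/3 = (⅓)*2 = ⅔ ≈ 0.66667)
g(f, X) = 4/3 + f (g(f, X) = (⅔)*2 + f = 4/3 + f)
√(g(z(M(b(2), -3), 6), -17) - 9) = √((4/3 + 6) - 9) = √(22/3 - 9) = √(-5/3) = I*√15/3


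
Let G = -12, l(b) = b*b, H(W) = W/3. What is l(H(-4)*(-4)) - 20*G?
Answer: 2416/9 ≈ 268.44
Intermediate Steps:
H(W) = W/3 (H(W) = W*(⅓) = W/3)
l(b) = b²
l(H(-4)*(-4)) - 20*G = (((⅓)*(-4))*(-4))² - 20*(-12) = (-4/3*(-4))² + 240 = (16/3)² + 240 = 256/9 + 240 = 2416/9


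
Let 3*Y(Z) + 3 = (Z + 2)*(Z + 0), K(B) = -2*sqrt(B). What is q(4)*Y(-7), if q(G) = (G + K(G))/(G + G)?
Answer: 0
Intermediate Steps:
q(G) = (G - 2*sqrt(G))/(2*G) (q(G) = (G - 2*sqrt(G))/(G + G) = (G - 2*sqrt(G))/((2*G)) = (G - 2*sqrt(G))*(1/(2*G)) = (G - 2*sqrt(G))/(2*G))
Y(Z) = -1 + Z*(2 + Z)/3 (Y(Z) = -1 + ((Z + 2)*(Z + 0))/3 = -1 + ((2 + Z)*Z)/3 = -1 + (Z*(2 + Z))/3 = -1 + Z*(2 + Z)/3)
q(4)*Y(-7) = (((1/2)*4 - sqrt(4))/4)*(-1 + (1/3)*(-7)**2 + (2/3)*(-7)) = ((2 - 1*2)/4)*(-1 + (1/3)*49 - 14/3) = ((2 - 2)/4)*(-1 + 49/3 - 14/3) = ((1/4)*0)*(32/3) = 0*(32/3) = 0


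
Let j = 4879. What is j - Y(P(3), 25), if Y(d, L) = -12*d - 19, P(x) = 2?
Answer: 4922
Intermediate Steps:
Y(d, L) = -19 - 12*d
j - Y(P(3), 25) = 4879 - (-19 - 12*2) = 4879 - (-19 - 24) = 4879 - 1*(-43) = 4879 + 43 = 4922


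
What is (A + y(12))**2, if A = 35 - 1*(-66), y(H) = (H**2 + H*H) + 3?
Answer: 153664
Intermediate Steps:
y(H) = 3 + 2*H**2 (y(H) = (H**2 + H**2) + 3 = 2*H**2 + 3 = 3 + 2*H**2)
A = 101 (A = 35 + 66 = 101)
(A + y(12))**2 = (101 + (3 + 2*12**2))**2 = (101 + (3 + 2*144))**2 = (101 + (3 + 288))**2 = (101 + 291)**2 = 392**2 = 153664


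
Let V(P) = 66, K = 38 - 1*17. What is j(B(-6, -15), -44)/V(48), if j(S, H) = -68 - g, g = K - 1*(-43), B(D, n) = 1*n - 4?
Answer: -2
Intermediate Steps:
K = 21 (K = 38 - 17 = 21)
B(D, n) = -4 + n (B(D, n) = n - 4 = -4 + n)
g = 64 (g = 21 - 1*(-43) = 21 + 43 = 64)
j(S, H) = -132 (j(S, H) = -68 - 1*64 = -68 - 64 = -132)
j(B(-6, -15), -44)/V(48) = -132/66 = -132*1/66 = -2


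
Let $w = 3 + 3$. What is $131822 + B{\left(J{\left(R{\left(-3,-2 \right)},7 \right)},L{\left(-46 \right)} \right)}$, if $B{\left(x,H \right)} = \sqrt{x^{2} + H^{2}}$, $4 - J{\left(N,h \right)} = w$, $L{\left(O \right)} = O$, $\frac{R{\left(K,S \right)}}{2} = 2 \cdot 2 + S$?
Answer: $131822 + 2 \sqrt{530} \approx 1.3187 \cdot 10^{5}$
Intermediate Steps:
$R{\left(K,S \right)} = 8 + 2 S$ ($R{\left(K,S \right)} = 2 \left(2 \cdot 2 + S\right) = 2 \left(4 + S\right) = 8 + 2 S$)
$w = 6$
$J{\left(N,h \right)} = -2$ ($J{\left(N,h \right)} = 4 - 6 = -2$)
$B{\left(x,H \right)} = \sqrt{H^{2} + x^{2}}$
$131822 + B{\left(J{\left(R{\left(-3,-2 \right)},7 \right)},L{\left(-46 \right)} \right)} = 131822 + \sqrt{\left(-46\right)^{2} + \left(-2\right)^{2}} = 131822 + \sqrt{2116 + 4} = 131822 + \sqrt{2120} = 131822 + 2 \sqrt{530}$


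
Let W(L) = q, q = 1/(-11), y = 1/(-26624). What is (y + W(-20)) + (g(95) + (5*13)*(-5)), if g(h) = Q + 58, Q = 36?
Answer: -67678219/292864 ≈ -231.09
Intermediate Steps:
y = -1/26624 ≈ -3.7560e-5
g(h) = 94 (g(h) = 36 + 58 = 94)
q = -1/11 ≈ -0.090909
W(L) = -1/11
(y + W(-20)) + (g(95) + (5*13)*(-5)) = (-1/26624 - 1/11) + (94 + (5*13)*(-5)) = -26635/292864 + (94 + 65*(-5)) = -26635/292864 + (94 - 325) = -26635/292864 - 231 = -67678219/292864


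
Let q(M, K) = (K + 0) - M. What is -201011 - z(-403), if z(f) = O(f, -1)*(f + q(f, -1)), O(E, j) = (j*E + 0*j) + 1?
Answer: -200607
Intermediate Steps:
O(E, j) = 1 + E*j (O(E, j) = (E*j + 0) + 1 = E*j + 1 = 1 + E*j)
q(M, K) = K - M
z(f) = -1 + f (z(f) = (1 + f*(-1))*(f + (-1 - f)) = (1 - f)*(-1) = -1 + f)
-201011 - z(-403) = -201011 - (-1 - 403) = -201011 - 1*(-404) = -201011 + 404 = -200607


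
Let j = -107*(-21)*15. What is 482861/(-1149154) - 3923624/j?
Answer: -4525123044101/38732235570 ≈ -116.83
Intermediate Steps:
j = 33705 (j = 2247*15 = 33705)
482861/(-1149154) - 3923624/j = 482861/(-1149154) - 3923624/33705 = 482861*(-1/1149154) - 3923624*1/33705 = -482861/1149154 - 3923624/33705 = -4525123044101/38732235570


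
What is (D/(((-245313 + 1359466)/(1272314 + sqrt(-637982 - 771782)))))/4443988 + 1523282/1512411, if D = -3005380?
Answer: 439765502202297932/1872093552781254351 - 1502690*I*sqrt(352441)/1237820640541 ≈ 0.23491 - 0.0007207*I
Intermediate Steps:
(D/(((-245313 + 1359466)/(1272314 + sqrt(-637982 - 771782)))))/4443988 + 1523282/1512411 = -3005380*(1272314 + sqrt(-637982 - 771782))/(-245313 + 1359466)/4443988 + 1523282/1512411 = -(3823787049320/1114153 + 6010760*I*sqrt(352441)/1114153)*(1/4443988) + 1523282*(1/1512411) = -(3823787049320/1114153 + 6010760*I*sqrt(352441)/1114153)*(1/4443988) + 1523282/1512411 = -3005380*(1272314/1114153 + 2*I*sqrt(352441)/1114153)*(1/4443988) + 1523282/1512411 = (-3823787049320/1114153 - 6010760*I*sqrt(352441)/1114153)*(1/4443988) + 1523282/1512411 = (-955946762330/1237820640541 - 1502690*I*sqrt(352441)/1237820640541) + 1523282/1512411 = 439765502202297932/1872093552781254351 - 1502690*I*sqrt(352441)/1237820640541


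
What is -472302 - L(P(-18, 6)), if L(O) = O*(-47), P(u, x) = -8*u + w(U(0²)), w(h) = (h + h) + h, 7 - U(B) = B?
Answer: -464547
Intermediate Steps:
U(B) = 7 - B
w(h) = 3*h (w(h) = 2*h + h = 3*h)
P(u, x) = 21 - 8*u (P(u, x) = -8*u + 3*(7 - 1*0²) = -8*u + 3*(7 - 1*0) = -8*u + 3*(7 + 0) = -8*u + 3*7 = -8*u + 21 = 21 - 8*u)
L(O) = -47*O
-472302 - L(P(-18, 6)) = -472302 - (-47)*(21 - 8*(-18)) = -472302 - (-47)*(21 + 144) = -472302 - (-47)*165 = -472302 - 1*(-7755) = -472302 + 7755 = -464547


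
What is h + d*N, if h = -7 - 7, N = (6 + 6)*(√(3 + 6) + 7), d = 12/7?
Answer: 1342/7 ≈ 191.71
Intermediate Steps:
d = 12/7 (d = 12*(⅐) = 12/7 ≈ 1.7143)
N = 120 (N = 12*(√9 + 7) = 12*(3 + 7) = 12*10 = 120)
h = -14
h + d*N = -14 + (12/7)*120 = -14 + 1440/7 = 1342/7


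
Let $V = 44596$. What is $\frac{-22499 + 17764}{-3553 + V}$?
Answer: $- \frac{4735}{41043} \approx -0.11537$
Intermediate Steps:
$\frac{-22499 + 17764}{-3553 + V} = \frac{-22499 + 17764}{-3553 + 44596} = - \frac{4735}{41043}$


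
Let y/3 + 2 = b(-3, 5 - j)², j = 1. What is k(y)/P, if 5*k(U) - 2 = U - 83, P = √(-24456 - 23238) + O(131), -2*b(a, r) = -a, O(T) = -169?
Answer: 54249/1525100 + 321*I*√47694/1525100 ≈ 0.035571 + 0.045966*I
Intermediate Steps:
b(a, r) = a/2 (b(a, r) = -(-1)*a/2 = a/2)
y = ¾ (y = -6 + 3*((½)*(-3))² = -6 + 3*(-3/2)² = -6 + 3*(9/4) = -6 + 27/4 = ¾ ≈ 0.75000)
P = -169 + I*√47694 (P = √(-24456 - 23238) - 169 = √(-47694) - 169 = I*√47694 - 169 = -169 + I*√47694 ≈ -169.0 + 218.39*I)
k(U) = -81/5 + U/5 (k(U) = ⅖ + (U - 83)/5 = ⅖ + (-83 + U)/5 = ⅖ + (-83/5 + U/5) = -81/5 + U/5)
k(y)/P = (-81/5 + (⅕)*(¾))/(-169 + I*√47694) = (-81/5 + 3/20)/(-169 + I*√47694) = -321/(20*(-169 + I*√47694))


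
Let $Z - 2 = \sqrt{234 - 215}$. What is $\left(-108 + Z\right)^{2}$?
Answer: $\left(106 - \sqrt{19}\right)^{2} \approx 10331.0$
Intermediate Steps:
$Z = 2 + \sqrt{19}$ ($Z = 2 + \sqrt{234 - 215} = 2 + \sqrt{19} \approx 6.3589$)
$\left(-108 + Z\right)^{2} = \left(-108 + \left(2 + \sqrt{19}\right)\right)^{2} = \left(-106 + \sqrt{19}\right)^{2}$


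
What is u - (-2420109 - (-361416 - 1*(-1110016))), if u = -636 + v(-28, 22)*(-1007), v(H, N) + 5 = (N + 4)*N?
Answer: 2597104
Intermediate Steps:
v(H, N) = -5 + N*(4 + N) (v(H, N) = -5 + (N + 4)*N = -5 + (4 + N)*N = -5 + N*(4 + N))
u = -571605 (u = -636 + (-5 + 22**2 + 4*22)*(-1007) = -636 + (-5 + 484 + 88)*(-1007) = -636 + 567*(-1007) = -636 - 570969 = -571605)
u - (-2420109 - (-361416 - 1*(-1110016))) = -571605 - (-2420109 - (-361416 - 1*(-1110016))) = -571605 - (-2420109 - (-361416 + 1110016)) = -571605 - (-2420109 - 1*748600) = -571605 - (-2420109 - 748600) = -571605 - 1*(-3168709) = -571605 + 3168709 = 2597104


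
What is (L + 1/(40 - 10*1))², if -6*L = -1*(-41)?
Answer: 1156/25 ≈ 46.240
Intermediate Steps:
L = -41/6 (L = -(-1)*(-41)/6 = -⅙*41 = -41/6 ≈ -6.8333)
(L + 1/(40 - 10*1))² = (-41/6 + 1/(40 - 10*1))² = (-41/6 + 1/(40 - 10))² = (-41/6 + 1/30)² = (-34/5)² = 1156/25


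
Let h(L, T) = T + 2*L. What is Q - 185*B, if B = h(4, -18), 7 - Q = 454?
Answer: 1403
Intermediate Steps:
Q = -447 (Q = 7 - 1*454 = 7 - 454 = -447)
B = -10 (B = -18 + 2*4 = -18 + 8 = -10)
Q - 185*B = -447 - 185*(-10) = -447 + 1850 = 1403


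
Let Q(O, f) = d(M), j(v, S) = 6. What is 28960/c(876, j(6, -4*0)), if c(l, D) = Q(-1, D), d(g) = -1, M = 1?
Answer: -28960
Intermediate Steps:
Q(O, f) = -1
c(l, D) = -1
28960/c(876, j(6, -4*0)) = 28960/(-1) = 28960*(-1) = -28960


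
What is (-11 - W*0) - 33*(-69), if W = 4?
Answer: 2266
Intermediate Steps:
(-11 - W*0) - 33*(-69) = (-11 - 4*0) - 33*(-69) = (-11 - 1*0) + 2277 = (-11 + 0) + 2277 = -11 + 2277 = 2266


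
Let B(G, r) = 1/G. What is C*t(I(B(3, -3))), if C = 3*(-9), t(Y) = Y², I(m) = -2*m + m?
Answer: -3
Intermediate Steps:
B(G, r) = 1/G
I(m) = -m
C = -27
C*t(I(B(3, -3))) = -27*(-1/3)² = -27*(-1*⅓)² = -27*(-⅓)² = -27*⅑ = -3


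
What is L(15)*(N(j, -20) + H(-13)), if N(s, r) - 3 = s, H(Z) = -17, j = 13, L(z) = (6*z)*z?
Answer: -1350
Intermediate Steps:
L(z) = 6*z²
N(s, r) = 3 + s
L(15)*(N(j, -20) + H(-13)) = (6*15²)*((3 + 13) - 17) = (6*225)*(16 - 17) = 1350*(-1) = -1350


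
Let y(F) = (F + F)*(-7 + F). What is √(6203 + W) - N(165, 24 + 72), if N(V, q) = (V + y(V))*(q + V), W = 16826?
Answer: -13651605 + √23029 ≈ -1.3651e+7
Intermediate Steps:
y(F) = 2*F*(-7 + F) (y(F) = (2*F)*(-7 + F) = 2*F*(-7 + F))
N(V, q) = (V + q)*(V + 2*V*(-7 + V)) (N(V, q) = (V + 2*V*(-7 + V))*(q + V) = (V + 2*V*(-7 + V))*(V + q) = (V + q)*(V + 2*V*(-7 + V)))
√(6203 + W) - N(165, 24 + 72) = √(6203 + 16826) - 165*(165 + (24 + 72) + 2*165*(-7 + 165) + 2*(24 + 72)*(-7 + 165)) = √23029 - 165*(165 + 96 + 2*165*158 + 2*96*158) = √23029 - 165*(165 + 96 + 52140 + 30336) = √23029 - 165*82737 = √23029 - 1*13651605 = √23029 - 13651605 = -13651605 + √23029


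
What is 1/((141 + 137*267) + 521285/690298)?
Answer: 690298/25348263845 ≈ 2.7233e-5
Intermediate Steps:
1/((141 + 137*267) + 521285/690298) = 1/((141 + 36579) + 521285*(1/690298)) = 1/(36720 + 521285/690298) = 1/(25348263845/690298) = 690298/25348263845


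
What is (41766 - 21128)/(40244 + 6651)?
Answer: 20638/46895 ≈ 0.44009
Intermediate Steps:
(41766 - 21128)/(40244 + 6651) = 20638/46895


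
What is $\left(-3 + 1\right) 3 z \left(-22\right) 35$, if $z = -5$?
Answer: $-23100$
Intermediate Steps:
$\left(-3 + 1\right) 3 z \left(-22\right) 35 = \left(-3 + 1\right) 3 \left(-5\right) \left(-22\right) 35 = \left(-2\right) 3 \left(-5\right) \left(-22\right) 35 = \left(-6\right) \left(-5\right) \left(-22\right) 35 = 30 \left(-22\right) 35 = \left(-660\right) 35 = -23100$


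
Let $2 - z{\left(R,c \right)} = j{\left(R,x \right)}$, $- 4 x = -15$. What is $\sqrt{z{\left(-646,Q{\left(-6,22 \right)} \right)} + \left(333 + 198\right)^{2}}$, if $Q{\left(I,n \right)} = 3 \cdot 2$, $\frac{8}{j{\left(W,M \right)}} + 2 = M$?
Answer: $\frac{3 \sqrt{1535107}}{7} \approx 531.0$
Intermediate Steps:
$x = \frac{15}{4}$ ($x = \left(- \frac{1}{4}\right) \left(-15\right) = \frac{15}{4} \approx 3.75$)
$j{\left(W,M \right)} = \frac{8}{-2 + M}$
$Q{\left(I,n \right)} = 6$
$z{\left(R,c \right)} = - \frac{18}{7}$ ($z{\left(R,c \right)} = 2 - \frac{8}{-2 + \frac{15}{4}} = 2 - \frac{8}{\frac{7}{4}} = 2 - 8 \cdot \frac{4}{7} = 2 - \frac{32}{7} = - \frac{18}{7}$)
$\sqrt{z{\left(-646,Q{\left(-6,22 \right)} \right)} + \left(333 + 198\right)^{2}} = \sqrt{- \frac{18}{7} + \left(333 + 198\right)^{2}} = \sqrt{- \frac{18}{7} + 531^{2}} = \sqrt{- \frac{18}{7} + 281961} = \sqrt{\frac{1973709}{7}} = \frac{3 \sqrt{1535107}}{7}$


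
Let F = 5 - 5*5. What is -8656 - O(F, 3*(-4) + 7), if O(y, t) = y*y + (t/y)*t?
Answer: -36219/4 ≈ -9054.8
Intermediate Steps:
F = -20 (F = 5 - 25 = -20)
O(y, t) = y**2 + t**2/y
-8656 - O(F, 3*(-4) + 7) = -8656 - ((3*(-4) + 7)**2 + (-20)**3)/(-20) = -8656 - (-1)*((-12 + 7)**2 - 8000)/20 = -8656 - (-1)*((-5)**2 - 8000)/20 = -8656 - (-1)*(25 - 8000)/20 = -8656 - (-1)*(-7975)/20 = -8656 - 1*1595/4 = -8656 - 1595/4 = -36219/4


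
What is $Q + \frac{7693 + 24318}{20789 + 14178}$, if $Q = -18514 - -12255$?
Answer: $- \frac{218826442}{34967} \approx -6258.1$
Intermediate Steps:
$Q = -6259$ ($Q = -18514 + 12255 = -6259$)
$Q + \frac{7693 + 24318}{20789 + 14178} = -6259 + \frac{7693 + 24318}{20789 + 14178} = -6259 + \frac{32011}{34967} = - \frac{218826442}{34967}$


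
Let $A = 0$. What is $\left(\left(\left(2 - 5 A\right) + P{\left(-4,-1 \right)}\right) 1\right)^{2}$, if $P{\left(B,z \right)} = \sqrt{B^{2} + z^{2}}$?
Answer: $\left(2 + \sqrt{17}\right)^{2} \approx 37.492$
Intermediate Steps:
$\left(\left(\left(2 - 5 A\right) + P{\left(-4,-1 \right)}\right) 1\right)^{2} = \left(\left(\left(2 - 0\right) + \sqrt{\left(-4\right)^{2} + \left(-1\right)^{2}}\right) 1\right)^{2} = \left(\left(\left(2 + 0\right) + \sqrt{16 + 1}\right) 1\right)^{2} = \left(\left(2 + \sqrt{17}\right) 1\right)^{2} = \left(2 + \sqrt{17}\right)^{2}$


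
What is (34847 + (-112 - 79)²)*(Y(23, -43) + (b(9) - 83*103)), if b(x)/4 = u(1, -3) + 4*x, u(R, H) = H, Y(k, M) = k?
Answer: -598727232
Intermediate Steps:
b(x) = -12 + 16*x (b(x) = 4*(-3 + 4*x) = -12 + 16*x)
(34847 + (-112 - 79)²)*(Y(23, -43) + (b(9) - 83*103)) = (34847 + (-112 - 79)²)*(23 + ((-12 + 16*9) - 83*103)) = (34847 + (-191)²)*(23 + ((-12 + 144) - 8549)) = (34847 + 36481)*(23 + (132 - 8549)) = 71328*(23 - 8417) = 71328*(-8394) = -598727232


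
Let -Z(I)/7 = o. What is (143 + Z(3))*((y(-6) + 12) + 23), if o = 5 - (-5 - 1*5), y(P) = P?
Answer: 1102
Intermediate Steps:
o = 15 (o = 5 - (-5 - 5) = 5 - 1*(-10) = 5 + 10 = 15)
Z(I) = -105 (Z(I) = -7*15 = -105)
(143 + Z(3))*((y(-6) + 12) + 23) = (143 - 105)*((-6 + 12) + 23) = 38*(6 + 23) = 38*29 = 1102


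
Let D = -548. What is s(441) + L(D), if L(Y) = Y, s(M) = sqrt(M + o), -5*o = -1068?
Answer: -548 + sqrt(16365)/5 ≈ -522.42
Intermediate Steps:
o = 1068/5 (o = -1/5*(-1068) = 1068/5 ≈ 213.60)
s(M) = sqrt(1068/5 + M) (s(M) = sqrt(M + 1068/5) = sqrt(1068/5 + M))
s(441) + L(D) = sqrt(5340 + 25*441)/5 - 548 = sqrt(5340 + 11025)/5 - 548 = sqrt(16365)/5 - 548 = -548 + sqrt(16365)/5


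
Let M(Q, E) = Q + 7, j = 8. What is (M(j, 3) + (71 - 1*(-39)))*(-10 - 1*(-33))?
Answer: 2875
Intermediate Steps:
M(Q, E) = 7 + Q
(M(j, 3) + (71 - 1*(-39)))*(-10 - 1*(-33)) = ((7 + 8) + (71 - 1*(-39)))*(-10 - 1*(-33)) = (15 + (71 + 39))*(-10 + 33) = (15 + 110)*23 = 125*23 = 2875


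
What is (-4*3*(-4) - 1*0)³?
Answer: 110592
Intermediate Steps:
(-4*3*(-4) - 1*0)³ = (-12*(-4) + 0)³ = (48 + 0)³ = 48³ = 110592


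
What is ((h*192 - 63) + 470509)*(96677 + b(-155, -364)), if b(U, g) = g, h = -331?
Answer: 39189181822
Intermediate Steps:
((h*192 - 63) + 470509)*(96677 + b(-155, -364)) = ((-331*192 - 63) + 470509)*(96677 - 364) = ((-63552 - 63) + 470509)*96313 = (-63615 + 470509)*96313 = 406894*96313 = 39189181822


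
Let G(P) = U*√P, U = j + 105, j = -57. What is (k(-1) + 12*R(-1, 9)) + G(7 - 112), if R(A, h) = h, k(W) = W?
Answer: 107 + 48*I*√105 ≈ 107.0 + 491.85*I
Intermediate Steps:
U = 48 (U = -57 + 105 = 48)
G(P) = 48*√P
(k(-1) + 12*R(-1, 9)) + G(7 - 112) = (-1 + 12*9) + 48*√(7 - 112) = (-1 + 108) + 48*√(-105) = 107 + 48*(I*√105) = 107 + 48*I*√105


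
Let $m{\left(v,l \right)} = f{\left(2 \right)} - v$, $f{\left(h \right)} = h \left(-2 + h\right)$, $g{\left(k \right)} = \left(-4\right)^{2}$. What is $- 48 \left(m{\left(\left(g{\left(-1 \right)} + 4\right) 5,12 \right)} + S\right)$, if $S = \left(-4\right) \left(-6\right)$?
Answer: $3648$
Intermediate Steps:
$g{\left(k \right)} = 16$
$S = 24$
$m{\left(v,l \right)} = - v$ ($m{\left(v,l \right)} = 2 \left(-2 + 2\right) - v = 2 \cdot 0 - v = 0 - v = - v$)
$- 48 \left(m{\left(\left(g{\left(-1 \right)} + 4\right) 5,12 \right)} + S\right) = - 48 \left(- \left(16 + 4\right) 5 + 24\right) = - 48 \left(- 20 \cdot 5 + 24\right) = - 48 \left(\left(-1\right) 100 + 24\right) = - 48 \left(-100 + 24\right) = \left(-48\right) \left(-76\right) = 3648$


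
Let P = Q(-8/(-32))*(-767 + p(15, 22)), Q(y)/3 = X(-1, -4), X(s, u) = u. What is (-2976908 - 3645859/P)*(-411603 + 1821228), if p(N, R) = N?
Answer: -12624255508013625/3008 ≈ -4.1969e+12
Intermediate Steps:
Q(y) = -12 (Q(y) = 3*(-4) = -12)
P = 9024 (P = -12*(-767 + 15) = -12*(-752) = 9024)
(-2976908 - 3645859/P)*(-411603 + 1821228) = (-2976908 - 3645859/9024)*(-411603 + 1821228) = (-2976908 - 3645859*1/9024)*1409625 = (-2976908 - 3645859/9024)*1409625 = -26867263651/9024*1409625 = -12624255508013625/3008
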